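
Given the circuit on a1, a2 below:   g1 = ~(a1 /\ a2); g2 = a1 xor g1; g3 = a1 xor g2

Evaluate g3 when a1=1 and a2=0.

1

g1 = ~(1 /\ 0) = 1
g2 = 1 xor 1 = 0
g3 = 1 xor 0 = 1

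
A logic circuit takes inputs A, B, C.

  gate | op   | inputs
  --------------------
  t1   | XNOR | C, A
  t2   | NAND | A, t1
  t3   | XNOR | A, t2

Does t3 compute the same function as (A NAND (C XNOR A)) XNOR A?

Yes

t1 = C XNOR A
t2 = A NAND t1 = A NAND (C XNOR A)
t3 = A XNOR t2 = A XNOR (A NAND (C XNOR A))
At A=0, B=0, C=0: circuit gives 0, formula gives 0.
At A=1, B=0, C=0: circuit gives 1, formula gives 1.
Agrees on all 8 inputs.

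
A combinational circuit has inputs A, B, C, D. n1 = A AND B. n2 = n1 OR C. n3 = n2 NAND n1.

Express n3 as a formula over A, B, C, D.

((A AND B) OR C) NAND (A AND B)

n1 = A AND B
n2 = n1 OR C = (A AND B) OR C
n3 = n2 NAND n1 = ((A AND B) OR C) NAND (A AND B)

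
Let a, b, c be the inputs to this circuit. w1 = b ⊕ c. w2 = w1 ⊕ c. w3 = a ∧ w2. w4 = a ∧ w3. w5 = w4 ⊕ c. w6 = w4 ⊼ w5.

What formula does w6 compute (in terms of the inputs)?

w1 = b ⊕ c
w2 = w1 ⊕ c = (b ⊕ c) ⊕ c
w3 = a ∧ w2 = a ∧ ((b ⊕ c) ⊕ c)
w4 = a ∧ w3 = a ∧ (a ∧ ((b ⊕ c) ⊕ c))
w5 = w4 ⊕ c = (a ∧ (a ∧ ((b ⊕ c) ⊕ c))) ⊕ c
w6 = w4 ⊼ w5 = (a ∧ (a ∧ ((b ⊕ c) ⊕ c))) ⊼ ((a ∧ (a ∧ ((b ⊕ c) ⊕ c))) ⊕ c)

(a ∧ (a ∧ ((b ⊕ c) ⊕ c))) ⊼ ((a ∧ (a ∧ ((b ⊕ c) ⊕ c))) ⊕ c)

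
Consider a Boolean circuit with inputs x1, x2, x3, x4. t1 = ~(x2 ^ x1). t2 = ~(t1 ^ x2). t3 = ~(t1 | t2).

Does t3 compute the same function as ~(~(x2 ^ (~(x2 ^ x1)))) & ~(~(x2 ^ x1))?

t1 = ~(x2 ^ x1)
t2 = ~(t1 ^ x2) = ~((~(x2 ^ x1)) ^ x2)
t3 = ~(t1 | t2) = ~((~(x2 ^ x1)) | (~((~(x2 ^ x1)) ^ x2)))
At x1=0, x2=0, x3=0, x4=0: circuit gives 0, formula gives 0.
At x1=0, x2=1, x3=0, x4=0: circuit gives 1, formula gives 1.
Agrees on all 16 inputs.

Yes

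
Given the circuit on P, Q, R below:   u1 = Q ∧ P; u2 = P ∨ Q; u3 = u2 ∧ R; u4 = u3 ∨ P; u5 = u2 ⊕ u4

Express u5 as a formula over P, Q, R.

(P ∨ Q) ⊕ (((P ∨ Q) ∧ R) ∨ P)

u2 = P ∨ Q
u3 = u2 ∧ R = (P ∨ Q) ∧ R
u4 = u3 ∨ P = ((P ∨ Q) ∧ R) ∨ P
u5 = u2 ⊕ u4 = (P ∨ Q) ⊕ (((P ∨ Q) ∧ R) ∨ P)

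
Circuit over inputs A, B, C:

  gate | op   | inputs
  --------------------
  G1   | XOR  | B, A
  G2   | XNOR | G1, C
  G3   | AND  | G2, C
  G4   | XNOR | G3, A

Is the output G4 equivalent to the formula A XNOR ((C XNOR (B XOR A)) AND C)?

Yes

G1 = B XOR A
G2 = G1 XNOR C = (B XOR A) XNOR C
G3 = G2 AND C = ((B XOR A) XNOR C) AND C
G4 = G3 XNOR A = (((B XOR A) XNOR C) AND C) XNOR A
At A=0, B=1, C=1: circuit gives 0, formula gives 0.
At A=0, B=0, C=0: circuit gives 1, formula gives 1.
Agrees on all 8 inputs.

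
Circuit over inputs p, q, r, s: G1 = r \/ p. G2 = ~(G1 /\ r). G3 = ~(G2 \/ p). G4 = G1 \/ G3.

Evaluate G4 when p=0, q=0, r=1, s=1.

G1 = 1 \/ 0 = 1
G2 = ~(1 /\ 1) = 0
G3 = ~(0 \/ 0) = 1
G4 = 1 \/ 1 = 1

1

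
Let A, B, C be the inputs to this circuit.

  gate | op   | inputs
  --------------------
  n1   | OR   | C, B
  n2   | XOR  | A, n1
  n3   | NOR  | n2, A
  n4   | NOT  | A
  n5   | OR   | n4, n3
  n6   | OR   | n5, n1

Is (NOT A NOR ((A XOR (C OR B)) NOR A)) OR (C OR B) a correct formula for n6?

No

n1 = C OR B
n2 = A XOR n1 = A XOR (C OR B)
n3 = n2 NOR A = (A XOR (C OR B)) NOR A
n4 = NOT A
n5 = n4 OR n3 = NOT A OR ((A XOR (C OR B)) NOR A)
n6 = n5 OR n1 = (NOT A OR ((A XOR (C OR B)) NOR A)) OR (C OR B)
At A=0, B=0, C=0: circuit gives 1, formula gives 0.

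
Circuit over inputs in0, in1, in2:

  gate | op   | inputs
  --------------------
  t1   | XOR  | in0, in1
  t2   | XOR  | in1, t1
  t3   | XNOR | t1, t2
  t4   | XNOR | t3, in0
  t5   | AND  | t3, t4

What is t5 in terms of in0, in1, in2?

((in0 XOR in1) XNOR (in1 XOR (in0 XOR in1))) AND (((in0 XOR in1) XNOR (in1 XOR (in0 XOR in1))) XNOR in0)

t1 = in0 XOR in1
t2 = in1 XOR t1 = in1 XOR (in0 XOR in1)
t3 = t1 XNOR t2 = (in0 XOR in1) XNOR (in1 XOR (in0 XOR in1))
t4 = t3 XNOR in0 = ((in0 XOR in1) XNOR (in1 XOR (in0 XOR in1))) XNOR in0
t5 = t3 AND t4 = ((in0 XOR in1) XNOR (in1 XOR (in0 XOR in1))) AND (((in0 XOR in1) XNOR (in1 XOR (in0 XOR in1))) XNOR in0)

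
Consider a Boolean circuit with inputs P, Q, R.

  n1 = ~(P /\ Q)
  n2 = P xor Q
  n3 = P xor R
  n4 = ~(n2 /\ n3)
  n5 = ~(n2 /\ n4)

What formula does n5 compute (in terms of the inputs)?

n2 = P xor Q
n3 = P xor R
n4 = ~(n2 /\ n3) = ~((P xor Q) /\ (P xor R))
n5 = ~(n2 /\ n4) = ~((P xor Q) /\ (~((P xor Q) /\ (P xor R))))

~((P xor Q) /\ (~((P xor Q) /\ (P xor R))))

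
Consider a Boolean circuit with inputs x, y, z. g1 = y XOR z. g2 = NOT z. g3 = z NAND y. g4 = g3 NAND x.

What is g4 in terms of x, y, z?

(z NAND y) NAND x

g3 = z NAND y
g4 = g3 NAND x = (z NAND y) NAND x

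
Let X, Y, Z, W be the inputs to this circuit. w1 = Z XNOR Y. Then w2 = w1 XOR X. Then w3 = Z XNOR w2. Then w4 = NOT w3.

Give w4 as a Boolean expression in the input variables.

NOT (Z XNOR ((Z XNOR Y) XOR X))

w1 = Z XNOR Y
w2 = w1 XOR X = (Z XNOR Y) XOR X
w3 = Z XNOR w2 = Z XNOR ((Z XNOR Y) XOR X)
w4 = NOT w3 = NOT (Z XNOR ((Z XNOR Y) XOR X))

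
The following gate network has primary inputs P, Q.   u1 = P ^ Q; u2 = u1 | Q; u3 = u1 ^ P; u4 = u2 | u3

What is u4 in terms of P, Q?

((P ^ Q) | Q) | ((P ^ Q) ^ P)

u1 = P ^ Q
u2 = u1 | Q = (P ^ Q) | Q
u3 = u1 ^ P = (P ^ Q) ^ P
u4 = u2 | u3 = ((P ^ Q) | Q) | ((P ^ Q) ^ P)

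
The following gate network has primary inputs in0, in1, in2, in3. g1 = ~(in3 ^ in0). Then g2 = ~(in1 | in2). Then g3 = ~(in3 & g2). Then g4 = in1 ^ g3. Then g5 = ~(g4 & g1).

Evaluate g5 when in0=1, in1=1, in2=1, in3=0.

g1 = ~(0 ^ 1) = 0
g2 = ~(1 | 1) = 0
g3 = ~(0 & 0) = 1
g4 = 1 ^ 1 = 0
g5 = ~(0 & 0) = 1

1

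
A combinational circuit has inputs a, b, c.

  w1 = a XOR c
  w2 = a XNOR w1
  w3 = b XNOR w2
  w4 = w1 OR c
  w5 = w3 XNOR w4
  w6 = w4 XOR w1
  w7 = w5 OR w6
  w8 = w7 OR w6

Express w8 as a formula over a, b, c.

(((b XNOR (a XNOR (a XOR c))) XNOR ((a XOR c) OR c)) OR (((a XOR c) OR c) XOR (a XOR c))) OR (((a XOR c) OR c) XOR (a XOR c))

w1 = a XOR c
w2 = a XNOR w1 = a XNOR (a XOR c)
w3 = b XNOR w2 = b XNOR (a XNOR (a XOR c))
w4 = w1 OR c = (a XOR c) OR c
w5 = w3 XNOR w4 = (b XNOR (a XNOR (a XOR c))) XNOR ((a XOR c) OR c)
w6 = w4 XOR w1 = ((a XOR c) OR c) XOR (a XOR c)
w7 = w5 OR w6 = ((b XNOR (a XNOR (a XOR c))) XNOR ((a XOR c) OR c)) OR (((a XOR c) OR c) XOR (a XOR c))
w8 = w7 OR w6 = (((b XNOR (a XNOR (a XOR c))) XNOR ((a XOR c) OR c)) OR (((a XOR c) OR c) XOR (a XOR c))) OR (((a XOR c) OR c) XOR (a XOR c))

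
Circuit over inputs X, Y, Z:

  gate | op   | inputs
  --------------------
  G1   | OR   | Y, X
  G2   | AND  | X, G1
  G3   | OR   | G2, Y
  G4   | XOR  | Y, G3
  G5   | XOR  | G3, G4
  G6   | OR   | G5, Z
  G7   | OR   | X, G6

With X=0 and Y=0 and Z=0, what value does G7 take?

G1 = 0 OR 0 = 0
G2 = 0 AND 0 = 0
G3 = 0 OR 0 = 0
G4 = 0 XOR 0 = 0
G5 = 0 XOR 0 = 0
G6 = 0 OR 0 = 0
G7 = 0 OR 0 = 0

0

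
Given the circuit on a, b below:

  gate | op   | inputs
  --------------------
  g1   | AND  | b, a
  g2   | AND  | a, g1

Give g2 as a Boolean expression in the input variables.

a AND (b AND a)

g1 = b AND a
g2 = a AND g1 = a AND (b AND a)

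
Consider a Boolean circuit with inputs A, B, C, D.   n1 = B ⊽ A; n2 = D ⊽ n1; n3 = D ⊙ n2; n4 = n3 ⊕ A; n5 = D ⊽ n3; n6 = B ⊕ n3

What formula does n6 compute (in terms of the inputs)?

n1 = B ⊽ A
n2 = D ⊽ n1 = D ⊽ (B ⊽ A)
n3 = D ⊙ n2 = D ⊙ (D ⊽ (B ⊽ A))
n6 = B ⊕ n3 = B ⊕ (D ⊙ (D ⊽ (B ⊽ A)))

B ⊕ (D ⊙ (D ⊽ (B ⊽ A)))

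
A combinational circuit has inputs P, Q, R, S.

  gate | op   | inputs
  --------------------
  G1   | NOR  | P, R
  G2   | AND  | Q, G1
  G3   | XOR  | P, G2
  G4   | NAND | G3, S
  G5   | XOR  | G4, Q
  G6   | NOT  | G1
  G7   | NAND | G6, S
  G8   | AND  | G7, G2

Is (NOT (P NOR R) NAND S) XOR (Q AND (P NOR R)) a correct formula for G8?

G1 = P NOR R
G2 = Q AND G1 = Q AND (P NOR R)
G6 = NOT G1 = NOT (P NOR R)
G7 = G6 NAND S = NOT (P NOR R) NAND S
G8 = G7 AND G2 = (NOT (P NOR R) NAND S) AND (Q AND (P NOR R))
At P=0, Q=0, R=0, S=0: circuit gives 0, formula gives 1.

No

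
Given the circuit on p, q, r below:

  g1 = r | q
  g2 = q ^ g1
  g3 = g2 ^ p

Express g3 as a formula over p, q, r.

(q ^ (r | q)) ^ p

g1 = r | q
g2 = q ^ g1 = q ^ (r | q)
g3 = g2 ^ p = (q ^ (r | q)) ^ p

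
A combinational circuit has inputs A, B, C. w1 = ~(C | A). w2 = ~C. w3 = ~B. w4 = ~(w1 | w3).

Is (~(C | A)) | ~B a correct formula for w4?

No

w1 = ~(C | A)
w3 = ~B
w4 = ~(w1 | w3) = ~((~(C | A)) | ~B)
At A=0, B=0, C=0: circuit gives 0, formula gives 1.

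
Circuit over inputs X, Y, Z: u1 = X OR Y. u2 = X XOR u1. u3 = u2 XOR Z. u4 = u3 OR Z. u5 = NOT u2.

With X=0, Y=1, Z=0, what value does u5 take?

u1 = 0 OR 1 = 1
u2 = 0 XOR 1 = 1
u5 = NOT 1 = 0

0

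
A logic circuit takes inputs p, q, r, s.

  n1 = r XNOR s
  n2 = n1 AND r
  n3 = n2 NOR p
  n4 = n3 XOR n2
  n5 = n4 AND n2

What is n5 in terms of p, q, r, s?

n1 = r XNOR s
n2 = n1 AND r = (r XNOR s) AND r
n3 = n2 NOR p = ((r XNOR s) AND r) NOR p
n4 = n3 XOR n2 = (((r XNOR s) AND r) NOR p) XOR ((r XNOR s) AND r)
n5 = n4 AND n2 = ((((r XNOR s) AND r) NOR p) XOR ((r XNOR s) AND r)) AND ((r XNOR s) AND r)

((((r XNOR s) AND r) NOR p) XOR ((r XNOR s) AND r)) AND ((r XNOR s) AND r)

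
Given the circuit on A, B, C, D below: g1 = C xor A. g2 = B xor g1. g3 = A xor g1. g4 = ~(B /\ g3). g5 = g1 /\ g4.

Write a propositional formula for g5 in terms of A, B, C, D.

(C xor A) /\ (~(B /\ (A xor (C xor A))))

g1 = C xor A
g3 = A xor g1 = A xor (C xor A)
g4 = ~(B /\ g3) = ~(B /\ (A xor (C xor A)))
g5 = g1 /\ g4 = (C xor A) /\ (~(B /\ (A xor (C xor A))))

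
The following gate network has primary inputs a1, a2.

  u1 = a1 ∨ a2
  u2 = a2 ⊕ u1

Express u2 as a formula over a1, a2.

a2 ⊕ (a1 ∨ a2)

u1 = a1 ∨ a2
u2 = a2 ⊕ u1 = a2 ⊕ (a1 ∨ a2)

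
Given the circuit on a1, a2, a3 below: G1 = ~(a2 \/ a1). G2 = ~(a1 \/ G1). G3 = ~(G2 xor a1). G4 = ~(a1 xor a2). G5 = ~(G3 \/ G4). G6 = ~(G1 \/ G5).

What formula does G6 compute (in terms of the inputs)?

G1 = ~(a2 \/ a1)
G2 = ~(a1 \/ G1) = ~(a1 \/ (~(a2 \/ a1)))
G3 = ~(G2 xor a1) = ~((~(a1 \/ (~(a2 \/ a1)))) xor a1)
G4 = ~(a1 xor a2)
G5 = ~(G3 \/ G4) = ~((~((~(a1 \/ (~(a2 \/ a1)))) xor a1)) \/ (~(a1 xor a2)))
G6 = ~(G1 \/ G5) = ~((~(a2 \/ a1)) \/ (~((~((~(a1 \/ (~(a2 \/ a1)))) xor a1)) \/ (~(a1 xor a2)))))

~((~(a2 \/ a1)) \/ (~((~((~(a1 \/ (~(a2 \/ a1)))) xor a1)) \/ (~(a1 xor a2)))))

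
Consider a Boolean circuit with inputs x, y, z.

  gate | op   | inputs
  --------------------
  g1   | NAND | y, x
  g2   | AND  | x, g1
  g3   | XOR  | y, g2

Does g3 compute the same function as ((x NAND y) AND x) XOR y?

g1 = y NAND x
g2 = x AND g1 = x AND (y NAND x)
g3 = y XOR g2 = y XOR (x AND (y NAND x))
At x=0, y=0, z=0: circuit gives 0, formula gives 0.
At x=0, y=1, z=0: circuit gives 1, formula gives 1.
Agrees on all 8 inputs.

Yes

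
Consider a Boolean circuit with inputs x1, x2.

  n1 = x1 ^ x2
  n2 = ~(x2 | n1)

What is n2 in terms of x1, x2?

~(x2 | (x1 ^ x2))

n1 = x1 ^ x2
n2 = ~(x2 | n1) = ~(x2 | (x1 ^ x2))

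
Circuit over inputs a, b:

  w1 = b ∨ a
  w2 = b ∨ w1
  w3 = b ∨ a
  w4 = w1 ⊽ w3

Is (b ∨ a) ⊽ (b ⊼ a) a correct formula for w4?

No

w1 = b ∨ a
w3 = b ∨ a
w4 = w1 ⊽ w3 = (b ∨ a) ⊽ (b ∨ a)
At a=0, b=0: circuit gives 1, formula gives 0.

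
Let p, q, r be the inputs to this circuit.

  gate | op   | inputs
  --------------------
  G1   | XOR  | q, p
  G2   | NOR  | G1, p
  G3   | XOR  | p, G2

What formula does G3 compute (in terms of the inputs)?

G1 = q XOR p
G2 = G1 NOR p = (q XOR p) NOR p
G3 = p XOR G2 = p XOR ((q XOR p) NOR p)

p XOR ((q XOR p) NOR p)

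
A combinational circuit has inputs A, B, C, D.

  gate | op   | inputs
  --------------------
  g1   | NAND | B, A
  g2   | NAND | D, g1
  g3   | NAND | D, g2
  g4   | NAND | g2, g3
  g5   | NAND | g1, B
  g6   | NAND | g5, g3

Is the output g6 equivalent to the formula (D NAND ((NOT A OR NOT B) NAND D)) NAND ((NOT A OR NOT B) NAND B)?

Yes

g1 = B NAND A
g2 = D NAND g1 = D NAND (B NAND A)
g3 = D NAND g2 = D NAND (D NAND (B NAND A))
g5 = g1 NAND B = (B NAND A) NAND B
g6 = g5 NAND g3 = ((B NAND A) NAND B) NAND (D NAND (D NAND (B NAND A)))
At A=0, B=0, C=0, D=0: circuit gives 0, formula gives 0.
At A=0, B=1, C=0, D=0: circuit gives 1, formula gives 1.
Agrees on all 16 inputs.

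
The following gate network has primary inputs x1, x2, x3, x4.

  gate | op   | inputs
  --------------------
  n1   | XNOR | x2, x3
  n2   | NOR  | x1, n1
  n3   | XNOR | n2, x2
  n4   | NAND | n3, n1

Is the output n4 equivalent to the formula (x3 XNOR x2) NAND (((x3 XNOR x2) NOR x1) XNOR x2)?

Yes

n1 = x2 XNOR x3
n2 = x1 NOR n1 = x1 NOR (x2 XNOR x3)
n3 = n2 XNOR x2 = (x1 NOR (x2 XNOR x3)) XNOR x2
n4 = n3 NAND n1 = ((x1 NOR (x2 XNOR x3)) XNOR x2) NAND (x2 XNOR x3)
At x1=0, x2=0, x3=0, x4=0: circuit gives 0, formula gives 0.
At x1=0, x2=0, x3=1, x4=0: circuit gives 1, formula gives 1.
Agrees on all 16 inputs.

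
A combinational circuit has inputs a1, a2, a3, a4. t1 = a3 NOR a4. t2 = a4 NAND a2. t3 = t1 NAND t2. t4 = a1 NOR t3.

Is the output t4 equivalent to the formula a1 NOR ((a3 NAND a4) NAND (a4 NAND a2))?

t1 = a3 NOR a4
t2 = a4 NAND a2
t3 = t1 NAND t2 = (a3 NOR a4) NAND (a4 NAND a2)
t4 = a1 NOR t3 = a1 NOR ((a3 NOR a4) NAND (a4 NAND a2))
At a1=0, a2=0, a3=0, a4=1: circuit gives 0, formula gives 1.

No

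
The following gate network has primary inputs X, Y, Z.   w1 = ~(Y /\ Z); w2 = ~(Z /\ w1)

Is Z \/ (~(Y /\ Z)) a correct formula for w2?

No

w1 = ~(Y /\ Z)
w2 = ~(Z /\ w1) = ~(Z /\ (~(Y /\ Z)))
At X=0, Y=0, Z=1: circuit gives 0, formula gives 1.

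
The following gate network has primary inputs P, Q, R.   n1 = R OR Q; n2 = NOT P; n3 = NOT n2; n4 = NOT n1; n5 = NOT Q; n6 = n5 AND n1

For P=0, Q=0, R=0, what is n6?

0

n1 = 0 OR 0 = 0
n5 = NOT 0 = 1
n6 = 1 AND 0 = 0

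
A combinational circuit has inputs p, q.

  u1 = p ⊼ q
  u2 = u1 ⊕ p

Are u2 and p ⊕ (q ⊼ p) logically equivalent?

Yes

u1 = p ⊼ q
u2 = u1 ⊕ p = (p ⊼ q) ⊕ p
At p=1, q=0: circuit gives 0, formula gives 0.
At p=0, q=0: circuit gives 1, formula gives 1.
Agrees on all 4 inputs.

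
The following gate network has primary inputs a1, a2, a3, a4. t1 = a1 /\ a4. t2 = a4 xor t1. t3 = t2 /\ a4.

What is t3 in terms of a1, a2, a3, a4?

t1 = a1 /\ a4
t2 = a4 xor t1 = a4 xor (a1 /\ a4)
t3 = t2 /\ a4 = (a4 xor (a1 /\ a4)) /\ a4

(a4 xor (a1 /\ a4)) /\ a4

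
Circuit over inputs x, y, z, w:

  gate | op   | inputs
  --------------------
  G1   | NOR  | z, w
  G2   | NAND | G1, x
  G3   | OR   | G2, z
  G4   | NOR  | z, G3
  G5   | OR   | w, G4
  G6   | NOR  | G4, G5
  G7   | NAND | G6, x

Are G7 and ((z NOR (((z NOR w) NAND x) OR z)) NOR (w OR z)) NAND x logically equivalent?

No

G1 = z NOR w
G2 = G1 NAND x = (z NOR w) NAND x
G3 = G2 OR z = ((z NOR w) NAND x) OR z
G4 = z NOR G3 = z NOR (((z NOR w) NAND x) OR z)
G5 = w OR G4 = w OR (z NOR (((z NOR w) NAND x) OR z))
G6 = G4 NOR G5 = (z NOR (((z NOR w) NAND x) OR z)) NOR (w OR (z NOR (((z NOR w) NAND x) OR z)))
G7 = G6 NAND x = ((z NOR (((z NOR w) NAND x) OR z)) NOR (w OR (z NOR (((z NOR w) NAND x) OR z)))) NAND x
At x=1, y=0, z=1, w=0: circuit gives 0, formula gives 1.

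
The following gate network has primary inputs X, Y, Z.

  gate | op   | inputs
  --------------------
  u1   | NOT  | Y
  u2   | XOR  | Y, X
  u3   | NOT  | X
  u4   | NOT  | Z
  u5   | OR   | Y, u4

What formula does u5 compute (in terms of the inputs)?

Y OR NOT Z

u4 = NOT Z
u5 = Y OR u4 = Y OR NOT Z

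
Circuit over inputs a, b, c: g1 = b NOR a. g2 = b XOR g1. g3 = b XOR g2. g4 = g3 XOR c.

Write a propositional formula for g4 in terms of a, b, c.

(b XOR (b XOR (b NOR a))) XOR c

g1 = b NOR a
g2 = b XOR g1 = b XOR (b NOR a)
g3 = b XOR g2 = b XOR (b XOR (b NOR a))
g4 = g3 XOR c = (b XOR (b XOR (b NOR a))) XOR c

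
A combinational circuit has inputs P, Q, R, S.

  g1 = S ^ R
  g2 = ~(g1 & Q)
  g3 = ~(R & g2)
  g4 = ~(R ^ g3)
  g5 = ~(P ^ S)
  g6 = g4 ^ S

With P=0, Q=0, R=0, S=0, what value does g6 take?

g1 = 0 ^ 0 = 0
g2 = ~(0 & 0) = 1
g3 = ~(0 & 1) = 1
g4 = ~(0 ^ 1) = 0
g6 = 0 ^ 0 = 0

0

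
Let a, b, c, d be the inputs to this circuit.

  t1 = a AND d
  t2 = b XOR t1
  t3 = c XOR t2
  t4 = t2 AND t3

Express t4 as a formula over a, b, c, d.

(b XOR (a AND d)) AND (c XOR (b XOR (a AND d)))

t1 = a AND d
t2 = b XOR t1 = b XOR (a AND d)
t3 = c XOR t2 = c XOR (b XOR (a AND d))
t4 = t2 AND t3 = (b XOR (a AND d)) AND (c XOR (b XOR (a AND d)))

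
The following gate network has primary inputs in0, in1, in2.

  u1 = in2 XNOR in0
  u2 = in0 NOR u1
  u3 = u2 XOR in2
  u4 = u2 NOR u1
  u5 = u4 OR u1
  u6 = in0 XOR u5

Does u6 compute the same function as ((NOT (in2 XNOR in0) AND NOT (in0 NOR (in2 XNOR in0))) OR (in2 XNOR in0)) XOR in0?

u1 = in2 XNOR in0
u2 = in0 NOR u1 = in0 NOR (in2 XNOR in0)
u4 = u2 NOR u1 = (in0 NOR (in2 XNOR in0)) NOR (in2 XNOR in0)
u5 = u4 OR u1 = ((in0 NOR (in2 XNOR in0)) NOR (in2 XNOR in0)) OR (in2 XNOR in0)
u6 = in0 XOR u5 = in0 XOR (((in0 NOR (in2 XNOR in0)) NOR (in2 XNOR in0)) OR (in2 XNOR in0))
At in0=0, in1=0, in2=1: circuit gives 0, formula gives 0.
At in0=0, in1=0, in2=0: circuit gives 1, formula gives 1.
Agrees on all 8 inputs.

Yes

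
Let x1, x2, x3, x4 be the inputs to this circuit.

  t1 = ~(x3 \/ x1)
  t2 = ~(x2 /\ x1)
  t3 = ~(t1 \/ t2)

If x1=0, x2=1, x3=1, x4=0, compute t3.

t1 = ~(1 \/ 0) = 0
t2 = ~(1 /\ 0) = 1
t3 = ~(0 \/ 1) = 0

0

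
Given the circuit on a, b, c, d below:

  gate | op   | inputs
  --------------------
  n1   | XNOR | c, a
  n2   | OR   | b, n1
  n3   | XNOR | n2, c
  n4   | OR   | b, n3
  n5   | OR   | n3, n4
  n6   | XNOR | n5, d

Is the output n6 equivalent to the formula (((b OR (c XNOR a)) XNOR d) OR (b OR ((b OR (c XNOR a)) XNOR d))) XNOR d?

n1 = c XNOR a
n2 = b OR n1 = b OR (c XNOR a)
n3 = n2 XNOR c = (b OR (c XNOR a)) XNOR c
n4 = b OR n3 = b OR ((b OR (c XNOR a)) XNOR c)
n5 = n3 OR n4 = ((b OR (c XNOR a)) XNOR c) OR (b OR ((b OR (c XNOR a)) XNOR c))
n6 = n5 XNOR d = (((b OR (c XNOR a)) XNOR c) OR (b OR ((b OR (c XNOR a)) XNOR c))) XNOR d
At a=0, b=0, c=0, d=1: circuit gives 0, formula gives 1.

No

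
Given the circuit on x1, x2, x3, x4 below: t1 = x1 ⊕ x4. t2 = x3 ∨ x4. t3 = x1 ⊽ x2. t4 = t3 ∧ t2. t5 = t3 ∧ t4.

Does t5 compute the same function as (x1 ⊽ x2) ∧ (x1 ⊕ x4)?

t2 = x3 ∨ x4
t3 = x1 ⊽ x2
t4 = t3 ∧ t2 = (x1 ⊽ x2) ∧ (x3 ∨ x4)
t5 = t3 ∧ t4 = (x1 ⊽ x2) ∧ ((x1 ⊽ x2) ∧ (x3 ∨ x4))
At x1=0, x2=0, x3=1, x4=0: circuit gives 1, formula gives 0.

No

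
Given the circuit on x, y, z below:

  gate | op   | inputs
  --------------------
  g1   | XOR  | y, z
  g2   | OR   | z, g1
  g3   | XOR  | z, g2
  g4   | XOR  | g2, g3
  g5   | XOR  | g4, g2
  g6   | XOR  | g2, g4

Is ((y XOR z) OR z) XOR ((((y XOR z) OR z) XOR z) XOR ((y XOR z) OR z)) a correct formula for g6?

g1 = y XOR z
g2 = z OR g1 = z OR (y XOR z)
g3 = z XOR g2 = z XOR (z OR (y XOR z))
g4 = g2 XOR g3 = (z OR (y XOR z)) XOR (z XOR (z OR (y XOR z)))
g6 = g2 XOR g4 = (z OR (y XOR z)) XOR ((z OR (y XOR z)) XOR (z XOR (z OR (y XOR z))))
At x=0, y=0, z=0: circuit gives 0, formula gives 0.
At x=0, y=1, z=0: circuit gives 1, formula gives 1.
Agrees on all 8 inputs.

Yes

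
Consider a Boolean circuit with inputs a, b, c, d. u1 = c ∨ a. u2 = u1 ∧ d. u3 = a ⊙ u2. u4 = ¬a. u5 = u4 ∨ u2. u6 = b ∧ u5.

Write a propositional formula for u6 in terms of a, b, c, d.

b ∧ (¬a ∨ ((c ∨ a) ∧ d))

u1 = c ∨ a
u2 = u1 ∧ d = (c ∨ a) ∧ d
u4 = ¬a
u5 = u4 ∨ u2 = ¬a ∨ ((c ∨ a) ∧ d)
u6 = b ∧ u5 = b ∧ (¬a ∨ ((c ∨ a) ∧ d))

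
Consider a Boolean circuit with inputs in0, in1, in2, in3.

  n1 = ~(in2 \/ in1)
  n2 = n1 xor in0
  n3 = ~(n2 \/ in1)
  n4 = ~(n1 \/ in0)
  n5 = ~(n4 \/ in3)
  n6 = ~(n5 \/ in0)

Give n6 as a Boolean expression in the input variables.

n1 = ~(in2 \/ in1)
n4 = ~(n1 \/ in0) = ~((~(in2 \/ in1)) \/ in0)
n5 = ~(n4 \/ in3) = ~((~((~(in2 \/ in1)) \/ in0)) \/ in3)
n6 = ~(n5 \/ in0) = ~((~((~((~(in2 \/ in1)) \/ in0)) \/ in3)) \/ in0)

~((~((~((~(in2 \/ in1)) \/ in0)) \/ in3)) \/ in0)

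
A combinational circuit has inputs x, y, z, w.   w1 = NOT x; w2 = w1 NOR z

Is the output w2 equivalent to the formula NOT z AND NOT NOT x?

Yes

w1 = NOT x
w2 = w1 NOR z = NOT x NOR z
At x=0, y=0, z=0, w=0: circuit gives 0, formula gives 0.
At x=1, y=0, z=0, w=0: circuit gives 1, formula gives 1.
Agrees on all 16 inputs.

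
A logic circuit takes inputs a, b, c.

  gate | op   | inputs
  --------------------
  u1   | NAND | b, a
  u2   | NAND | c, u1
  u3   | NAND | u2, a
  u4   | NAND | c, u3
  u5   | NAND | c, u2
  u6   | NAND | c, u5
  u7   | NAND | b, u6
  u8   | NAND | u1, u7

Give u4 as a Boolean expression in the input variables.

c NAND ((c NAND (b NAND a)) NAND a)

u1 = b NAND a
u2 = c NAND u1 = c NAND (b NAND a)
u3 = u2 NAND a = (c NAND (b NAND a)) NAND a
u4 = c NAND u3 = c NAND ((c NAND (b NAND a)) NAND a)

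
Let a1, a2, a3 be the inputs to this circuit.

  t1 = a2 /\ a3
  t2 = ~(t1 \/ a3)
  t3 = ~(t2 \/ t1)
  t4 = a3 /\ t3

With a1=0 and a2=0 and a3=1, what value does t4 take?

t1 = 0 /\ 1 = 0
t2 = ~(0 \/ 1) = 0
t3 = ~(0 \/ 0) = 1
t4 = 1 /\ 1 = 1

1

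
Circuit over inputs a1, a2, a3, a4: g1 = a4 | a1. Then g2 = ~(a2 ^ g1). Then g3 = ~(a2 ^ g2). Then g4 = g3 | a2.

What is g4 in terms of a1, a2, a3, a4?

g1 = a4 | a1
g2 = ~(a2 ^ g1) = ~(a2 ^ (a4 | a1))
g3 = ~(a2 ^ g2) = ~(a2 ^ (~(a2 ^ (a4 | a1))))
g4 = g3 | a2 = (~(a2 ^ (~(a2 ^ (a4 | a1))))) | a2

(~(a2 ^ (~(a2 ^ (a4 | a1))))) | a2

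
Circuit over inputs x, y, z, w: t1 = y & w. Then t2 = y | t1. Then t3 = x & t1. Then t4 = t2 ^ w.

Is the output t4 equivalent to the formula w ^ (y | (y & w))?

Yes

t1 = y & w
t2 = y | t1 = y | (y & w)
t4 = t2 ^ w = (y | (y & w)) ^ w
At x=0, y=0, z=0, w=0: circuit gives 0, formula gives 0.
At x=0, y=0, z=0, w=1: circuit gives 1, formula gives 1.
Agrees on all 16 inputs.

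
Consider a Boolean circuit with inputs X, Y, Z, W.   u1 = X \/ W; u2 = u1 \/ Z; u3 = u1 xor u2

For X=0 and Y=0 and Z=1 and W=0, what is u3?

u1 = 0 \/ 0 = 0
u2 = 0 \/ 1 = 1
u3 = 0 xor 1 = 1

1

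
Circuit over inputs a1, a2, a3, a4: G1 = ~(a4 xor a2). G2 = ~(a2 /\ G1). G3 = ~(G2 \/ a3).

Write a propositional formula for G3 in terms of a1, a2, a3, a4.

~((~(a2 /\ (~(a4 xor a2)))) \/ a3)

G1 = ~(a4 xor a2)
G2 = ~(a2 /\ G1) = ~(a2 /\ (~(a4 xor a2)))
G3 = ~(G2 \/ a3) = ~((~(a2 /\ (~(a4 xor a2)))) \/ a3)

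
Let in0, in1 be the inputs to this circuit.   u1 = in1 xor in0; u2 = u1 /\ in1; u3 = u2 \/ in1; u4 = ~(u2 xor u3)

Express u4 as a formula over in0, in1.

u1 = in1 xor in0
u2 = u1 /\ in1 = (in1 xor in0) /\ in1
u3 = u2 \/ in1 = ((in1 xor in0) /\ in1) \/ in1
u4 = ~(u2 xor u3) = ~(((in1 xor in0) /\ in1) xor (((in1 xor in0) /\ in1) \/ in1))

~(((in1 xor in0) /\ in1) xor (((in1 xor in0) /\ in1) \/ in1))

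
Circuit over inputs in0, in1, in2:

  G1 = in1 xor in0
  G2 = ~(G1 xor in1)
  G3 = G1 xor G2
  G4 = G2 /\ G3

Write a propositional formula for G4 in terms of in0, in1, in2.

G1 = in1 xor in0
G2 = ~(G1 xor in1) = ~((in1 xor in0) xor in1)
G3 = G1 xor G2 = (in1 xor in0) xor (~((in1 xor in0) xor in1))
G4 = G2 /\ G3 = (~((in1 xor in0) xor in1)) /\ ((in1 xor in0) xor (~((in1 xor in0) xor in1)))

(~((in1 xor in0) xor in1)) /\ ((in1 xor in0) xor (~((in1 xor in0) xor in1)))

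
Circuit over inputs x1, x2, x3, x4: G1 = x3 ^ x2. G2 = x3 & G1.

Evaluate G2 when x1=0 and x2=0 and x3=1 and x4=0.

G1 = 1 ^ 0 = 1
G2 = 1 & 1 = 1

1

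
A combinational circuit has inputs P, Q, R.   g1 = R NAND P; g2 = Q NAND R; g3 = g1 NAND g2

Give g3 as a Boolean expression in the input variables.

g1 = R NAND P
g2 = Q NAND R
g3 = g1 NAND g2 = (R NAND P) NAND (Q NAND R)

(R NAND P) NAND (Q NAND R)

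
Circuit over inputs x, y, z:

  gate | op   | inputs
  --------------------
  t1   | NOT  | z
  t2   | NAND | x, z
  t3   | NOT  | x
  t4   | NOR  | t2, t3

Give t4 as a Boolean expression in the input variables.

t2 = x NAND z
t3 = NOT x
t4 = t2 NOR t3 = (x NAND z) NOR NOT x

(x NAND z) NOR NOT x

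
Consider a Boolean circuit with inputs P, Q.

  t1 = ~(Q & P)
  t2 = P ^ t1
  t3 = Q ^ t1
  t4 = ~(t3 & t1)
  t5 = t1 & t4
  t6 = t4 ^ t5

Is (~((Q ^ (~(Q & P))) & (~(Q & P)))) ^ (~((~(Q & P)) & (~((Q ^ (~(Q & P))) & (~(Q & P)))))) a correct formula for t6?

t1 = ~(Q & P)
t3 = Q ^ t1 = Q ^ (~(Q & P))
t4 = ~(t3 & t1) = ~((Q ^ (~(Q & P))) & (~(Q & P)))
t5 = t1 & t4 = (~(Q & P)) & (~((Q ^ (~(Q & P))) & (~(Q & P))))
t6 = t4 ^ t5 = (~((Q ^ (~(Q & P))) & (~(Q & P)))) ^ ((~(Q & P)) & (~((Q ^ (~(Q & P))) & (~(Q & P)))))
At P=0, Q=0: circuit gives 0, formula gives 1.

No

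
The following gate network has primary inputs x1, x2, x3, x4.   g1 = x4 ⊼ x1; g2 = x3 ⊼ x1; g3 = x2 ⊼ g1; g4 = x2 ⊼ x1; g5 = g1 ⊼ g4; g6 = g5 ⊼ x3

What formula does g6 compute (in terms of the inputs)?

g1 = x4 ⊼ x1
g4 = x2 ⊼ x1
g5 = g1 ⊼ g4 = (x4 ⊼ x1) ⊼ (x2 ⊼ x1)
g6 = g5 ⊼ x3 = ((x4 ⊼ x1) ⊼ (x2 ⊼ x1)) ⊼ x3

((x4 ⊼ x1) ⊼ (x2 ⊼ x1)) ⊼ x3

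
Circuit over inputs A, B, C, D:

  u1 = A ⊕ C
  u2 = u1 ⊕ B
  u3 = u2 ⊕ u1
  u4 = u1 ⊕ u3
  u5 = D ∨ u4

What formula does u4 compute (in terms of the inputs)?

u1 = A ⊕ C
u2 = u1 ⊕ B = (A ⊕ C) ⊕ B
u3 = u2 ⊕ u1 = ((A ⊕ C) ⊕ B) ⊕ (A ⊕ C)
u4 = u1 ⊕ u3 = (A ⊕ C) ⊕ (((A ⊕ C) ⊕ B) ⊕ (A ⊕ C))

(A ⊕ C) ⊕ (((A ⊕ C) ⊕ B) ⊕ (A ⊕ C))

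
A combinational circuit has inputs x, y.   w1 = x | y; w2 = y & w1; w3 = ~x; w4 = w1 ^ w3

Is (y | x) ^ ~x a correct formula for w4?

w1 = x | y
w3 = ~x
w4 = w1 ^ w3 = (x | y) ^ ~x
At x=0, y=1: circuit gives 0, formula gives 0.
At x=0, y=0: circuit gives 1, formula gives 1.
Agrees on all 4 inputs.

Yes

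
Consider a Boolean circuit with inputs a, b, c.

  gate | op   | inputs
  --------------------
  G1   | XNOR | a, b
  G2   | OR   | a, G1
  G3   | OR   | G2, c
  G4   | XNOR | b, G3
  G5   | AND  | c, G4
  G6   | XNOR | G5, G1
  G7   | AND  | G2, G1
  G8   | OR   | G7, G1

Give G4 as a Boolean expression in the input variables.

G1 = a XNOR b
G2 = a OR G1 = a OR (a XNOR b)
G3 = G2 OR c = (a OR (a XNOR b)) OR c
G4 = b XNOR G3 = b XNOR ((a OR (a XNOR b)) OR c)

b XNOR ((a OR (a XNOR b)) OR c)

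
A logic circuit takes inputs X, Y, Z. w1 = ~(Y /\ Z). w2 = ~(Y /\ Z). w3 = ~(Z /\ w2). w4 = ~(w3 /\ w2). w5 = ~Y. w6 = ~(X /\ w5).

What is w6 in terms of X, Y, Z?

~(X /\ ~Y)

w5 = ~Y
w6 = ~(X /\ w5) = ~(X /\ ~Y)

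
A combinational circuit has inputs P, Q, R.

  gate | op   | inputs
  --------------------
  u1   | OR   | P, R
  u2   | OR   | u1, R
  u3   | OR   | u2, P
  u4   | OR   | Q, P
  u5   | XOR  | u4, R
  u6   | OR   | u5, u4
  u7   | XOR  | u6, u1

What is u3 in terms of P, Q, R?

((P OR R) OR R) OR P

u1 = P OR R
u2 = u1 OR R = (P OR R) OR R
u3 = u2 OR P = ((P OR R) OR R) OR P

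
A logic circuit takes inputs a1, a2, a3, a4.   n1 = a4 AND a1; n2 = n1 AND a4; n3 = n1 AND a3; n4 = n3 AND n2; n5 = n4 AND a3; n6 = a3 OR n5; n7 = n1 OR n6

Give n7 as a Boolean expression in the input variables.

(a4 AND a1) OR (a3 OR ((((a4 AND a1) AND a3) AND ((a4 AND a1) AND a4)) AND a3))

n1 = a4 AND a1
n2 = n1 AND a4 = (a4 AND a1) AND a4
n3 = n1 AND a3 = (a4 AND a1) AND a3
n4 = n3 AND n2 = ((a4 AND a1) AND a3) AND ((a4 AND a1) AND a4)
n5 = n4 AND a3 = (((a4 AND a1) AND a3) AND ((a4 AND a1) AND a4)) AND a3
n6 = a3 OR n5 = a3 OR ((((a4 AND a1) AND a3) AND ((a4 AND a1) AND a4)) AND a3)
n7 = n1 OR n6 = (a4 AND a1) OR (a3 OR ((((a4 AND a1) AND a3) AND ((a4 AND a1) AND a4)) AND a3))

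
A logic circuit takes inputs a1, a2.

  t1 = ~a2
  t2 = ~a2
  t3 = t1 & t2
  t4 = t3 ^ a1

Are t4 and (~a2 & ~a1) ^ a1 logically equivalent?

No

t1 = ~a2
t2 = ~a2
t3 = t1 & t2 = ~a2 & ~a2
t4 = t3 ^ a1 = (~a2 & ~a2) ^ a1
At a1=1, a2=0: circuit gives 0, formula gives 1.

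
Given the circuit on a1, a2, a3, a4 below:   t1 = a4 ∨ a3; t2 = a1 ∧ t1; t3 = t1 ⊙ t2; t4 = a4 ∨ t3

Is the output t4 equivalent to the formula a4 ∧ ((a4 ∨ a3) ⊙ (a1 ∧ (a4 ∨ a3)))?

t1 = a4 ∨ a3
t2 = a1 ∧ t1 = a1 ∧ (a4 ∨ a3)
t3 = t1 ⊙ t2 = (a4 ∨ a3) ⊙ (a1 ∧ (a4 ∨ a3))
t4 = a4 ∨ t3 = a4 ∨ ((a4 ∨ a3) ⊙ (a1 ∧ (a4 ∨ a3)))
At a1=0, a2=0, a3=0, a4=0: circuit gives 1, formula gives 0.

No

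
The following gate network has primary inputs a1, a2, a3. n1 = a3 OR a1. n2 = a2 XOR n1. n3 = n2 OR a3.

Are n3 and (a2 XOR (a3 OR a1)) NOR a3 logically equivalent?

No

n1 = a3 OR a1
n2 = a2 XOR n1 = a2 XOR (a3 OR a1)
n3 = n2 OR a3 = (a2 XOR (a3 OR a1)) OR a3
At a1=0, a2=0, a3=0: circuit gives 0, formula gives 1.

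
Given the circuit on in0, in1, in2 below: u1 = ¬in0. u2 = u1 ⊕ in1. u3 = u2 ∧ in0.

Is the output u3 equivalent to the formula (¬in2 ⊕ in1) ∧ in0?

u1 = ¬in0
u2 = u1 ⊕ in1 = ¬in0 ⊕ in1
u3 = u2 ∧ in0 = (¬in0 ⊕ in1) ∧ in0
At in0=1, in1=0, in2=0: circuit gives 0, formula gives 1.

No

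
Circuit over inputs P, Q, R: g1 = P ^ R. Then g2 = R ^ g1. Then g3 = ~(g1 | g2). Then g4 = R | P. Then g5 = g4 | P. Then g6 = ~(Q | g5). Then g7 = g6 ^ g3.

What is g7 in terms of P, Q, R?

g1 = P ^ R
g2 = R ^ g1 = R ^ (P ^ R)
g3 = ~(g1 | g2) = ~((P ^ R) | (R ^ (P ^ R)))
g4 = R | P
g5 = g4 | P = (R | P) | P
g6 = ~(Q | g5) = ~(Q | ((R | P) | P))
g7 = g6 ^ g3 = (~(Q | ((R | P) | P))) ^ (~((P ^ R) | (R ^ (P ^ R))))

(~(Q | ((R | P) | P))) ^ (~((P ^ R) | (R ^ (P ^ R))))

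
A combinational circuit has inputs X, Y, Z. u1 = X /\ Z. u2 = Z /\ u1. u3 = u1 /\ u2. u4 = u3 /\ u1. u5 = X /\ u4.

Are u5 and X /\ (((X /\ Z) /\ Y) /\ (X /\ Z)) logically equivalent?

No

u1 = X /\ Z
u2 = Z /\ u1 = Z /\ (X /\ Z)
u3 = u1 /\ u2 = (X /\ Z) /\ (Z /\ (X /\ Z))
u4 = u3 /\ u1 = ((X /\ Z) /\ (Z /\ (X /\ Z))) /\ (X /\ Z)
u5 = X /\ u4 = X /\ (((X /\ Z) /\ (Z /\ (X /\ Z))) /\ (X /\ Z))
At X=1, Y=0, Z=1: circuit gives 1, formula gives 0.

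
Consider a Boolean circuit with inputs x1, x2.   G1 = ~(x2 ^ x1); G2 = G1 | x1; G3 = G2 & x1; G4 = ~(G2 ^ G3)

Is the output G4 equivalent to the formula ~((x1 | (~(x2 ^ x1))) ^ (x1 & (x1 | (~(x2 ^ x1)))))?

G1 = ~(x2 ^ x1)
G2 = G1 | x1 = (~(x2 ^ x1)) | x1
G3 = G2 & x1 = ((~(x2 ^ x1)) | x1) & x1
G4 = ~(G2 ^ G3) = ~(((~(x2 ^ x1)) | x1) ^ (((~(x2 ^ x1)) | x1) & x1))
At x1=0, x2=0: circuit gives 0, formula gives 0.
At x1=0, x2=1: circuit gives 1, formula gives 1.
Agrees on all 4 inputs.

Yes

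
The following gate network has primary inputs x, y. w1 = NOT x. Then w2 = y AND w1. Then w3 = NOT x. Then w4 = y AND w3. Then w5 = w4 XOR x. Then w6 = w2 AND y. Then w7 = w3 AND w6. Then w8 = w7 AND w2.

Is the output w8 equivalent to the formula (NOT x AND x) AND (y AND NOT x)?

w1 = NOT x
w2 = y AND w1 = y AND NOT x
w3 = NOT x
w6 = w2 AND y = (y AND NOT x) AND y
w7 = w3 AND w6 = NOT x AND ((y AND NOT x) AND y)
w8 = w7 AND w2 = (NOT x AND ((y AND NOT x) AND y)) AND (y AND NOT x)
At x=0, y=1: circuit gives 1, formula gives 0.

No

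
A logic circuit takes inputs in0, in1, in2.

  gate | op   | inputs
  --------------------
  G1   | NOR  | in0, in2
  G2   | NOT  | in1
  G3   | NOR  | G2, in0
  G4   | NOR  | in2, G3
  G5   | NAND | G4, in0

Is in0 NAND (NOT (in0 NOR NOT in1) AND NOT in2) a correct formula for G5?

Yes

G2 = NOT in1
G3 = G2 NOR in0 = NOT in1 NOR in0
G4 = in2 NOR G3 = in2 NOR (NOT in1 NOR in0)
G5 = G4 NAND in0 = (in2 NOR (NOT in1 NOR in0)) NAND in0
At in0=1, in1=0, in2=0: circuit gives 0, formula gives 0.
At in0=0, in1=0, in2=0: circuit gives 1, formula gives 1.
Agrees on all 8 inputs.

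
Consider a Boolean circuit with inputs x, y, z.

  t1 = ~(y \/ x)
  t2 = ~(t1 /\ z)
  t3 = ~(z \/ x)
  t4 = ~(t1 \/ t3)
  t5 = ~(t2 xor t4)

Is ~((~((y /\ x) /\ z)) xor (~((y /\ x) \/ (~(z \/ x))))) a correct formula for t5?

No

t1 = ~(y \/ x)
t2 = ~(t1 /\ z) = ~((~(y \/ x)) /\ z)
t3 = ~(z \/ x)
t4 = ~(t1 \/ t3) = ~((~(y \/ x)) \/ (~(z \/ x)))
t5 = ~(t2 xor t4) = ~((~((~(y \/ x)) /\ z)) xor (~((~(y \/ x)) \/ (~(z \/ x)))))
At x=1, y=1, z=0: circuit gives 1, formula gives 0.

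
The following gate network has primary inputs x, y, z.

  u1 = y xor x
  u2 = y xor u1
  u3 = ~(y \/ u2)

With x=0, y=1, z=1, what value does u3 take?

0

u1 = 1 xor 0 = 1
u2 = 1 xor 1 = 0
u3 = ~(1 \/ 0) = 0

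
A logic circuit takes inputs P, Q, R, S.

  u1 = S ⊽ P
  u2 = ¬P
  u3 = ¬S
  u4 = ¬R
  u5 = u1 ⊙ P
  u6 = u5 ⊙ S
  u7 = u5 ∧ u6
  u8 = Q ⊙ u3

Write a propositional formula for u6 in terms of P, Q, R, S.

u1 = S ⊽ P
u5 = u1 ⊙ P = (S ⊽ P) ⊙ P
u6 = u5 ⊙ S = ((S ⊽ P) ⊙ P) ⊙ S

((S ⊽ P) ⊙ P) ⊙ S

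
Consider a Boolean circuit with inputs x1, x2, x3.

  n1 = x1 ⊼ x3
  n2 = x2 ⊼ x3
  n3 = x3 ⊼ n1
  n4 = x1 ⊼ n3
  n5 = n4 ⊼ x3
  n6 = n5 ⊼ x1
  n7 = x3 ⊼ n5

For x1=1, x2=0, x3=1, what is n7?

0

n1 = 1 ⊼ 1 = 0
n3 = 1 ⊼ 0 = 1
n4 = 1 ⊼ 1 = 0
n5 = 0 ⊼ 1 = 1
n7 = 1 ⊼ 1 = 0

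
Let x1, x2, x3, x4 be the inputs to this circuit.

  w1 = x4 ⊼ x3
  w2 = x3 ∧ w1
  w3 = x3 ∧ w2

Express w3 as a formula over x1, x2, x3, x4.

x3 ∧ (x3 ∧ (x4 ⊼ x3))

w1 = x4 ⊼ x3
w2 = x3 ∧ w1 = x3 ∧ (x4 ⊼ x3)
w3 = x3 ∧ w2 = x3 ∧ (x3 ∧ (x4 ⊼ x3))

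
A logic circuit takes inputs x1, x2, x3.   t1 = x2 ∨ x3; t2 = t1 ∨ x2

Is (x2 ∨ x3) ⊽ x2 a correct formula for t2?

No

t1 = x2 ∨ x3
t2 = t1 ∨ x2 = (x2 ∨ x3) ∨ x2
At x1=0, x2=0, x3=0: circuit gives 0, formula gives 1.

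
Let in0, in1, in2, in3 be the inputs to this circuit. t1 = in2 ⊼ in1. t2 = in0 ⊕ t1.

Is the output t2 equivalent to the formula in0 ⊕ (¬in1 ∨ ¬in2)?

Yes

t1 = in2 ⊼ in1
t2 = in0 ⊕ t1 = in0 ⊕ (in2 ⊼ in1)
At in0=0, in1=1, in2=1, in3=0: circuit gives 0, formula gives 0.
At in0=0, in1=0, in2=0, in3=0: circuit gives 1, formula gives 1.
Agrees on all 16 inputs.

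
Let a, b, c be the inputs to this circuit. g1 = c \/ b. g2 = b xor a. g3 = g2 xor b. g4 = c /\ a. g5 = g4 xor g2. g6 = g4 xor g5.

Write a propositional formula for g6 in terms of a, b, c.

g2 = b xor a
g4 = c /\ a
g5 = g4 xor g2 = (c /\ a) xor (b xor a)
g6 = g4 xor g5 = (c /\ a) xor ((c /\ a) xor (b xor a))

(c /\ a) xor ((c /\ a) xor (b xor a))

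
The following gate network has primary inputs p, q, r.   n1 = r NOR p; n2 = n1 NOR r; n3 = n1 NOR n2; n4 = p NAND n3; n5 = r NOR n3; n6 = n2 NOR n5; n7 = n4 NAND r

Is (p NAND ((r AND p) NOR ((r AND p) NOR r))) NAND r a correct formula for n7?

No

n1 = r NOR p
n2 = n1 NOR r = (r NOR p) NOR r
n3 = n1 NOR n2 = (r NOR p) NOR ((r NOR p) NOR r)
n4 = p NAND n3 = p NAND ((r NOR p) NOR ((r NOR p) NOR r))
n7 = n4 NAND r = (p NAND ((r NOR p) NOR ((r NOR p) NOR r))) NAND r
At p=1, q=0, r=1: circuit gives 1, formula gives 0.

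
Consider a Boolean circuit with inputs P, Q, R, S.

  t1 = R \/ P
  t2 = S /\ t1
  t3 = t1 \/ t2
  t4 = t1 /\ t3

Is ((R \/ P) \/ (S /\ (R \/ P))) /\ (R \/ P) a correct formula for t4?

Yes

t1 = R \/ P
t2 = S /\ t1 = S /\ (R \/ P)
t3 = t1 \/ t2 = (R \/ P) \/ (S /\ (R \/ P))
t4 = t1 /\ t3 = (R \/ P) /\ ((R \/ P) \/ (S /\ (R \/ P)))
At P=0, Q=0, R=0, S=0: circuit gives 0, formula gives 0.
At P=0, Q=0, R=1, S=0: circuit gives 1, formula gives 1.
Agrees on all 16 inputs.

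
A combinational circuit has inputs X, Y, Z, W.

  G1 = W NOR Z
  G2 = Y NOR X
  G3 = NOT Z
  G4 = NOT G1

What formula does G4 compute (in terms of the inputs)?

G1 = W NOR Z
G4 = NOT G1 = NOT (W NOR Z)

NOT (W NOR Z)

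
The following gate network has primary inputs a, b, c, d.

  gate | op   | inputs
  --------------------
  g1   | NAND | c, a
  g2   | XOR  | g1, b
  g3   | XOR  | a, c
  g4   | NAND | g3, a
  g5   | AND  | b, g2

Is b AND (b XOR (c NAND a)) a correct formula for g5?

g1 = c NAND a
g2 = g1 XOR b = (c NAND a) XOR b
g5 = b AND g2 = b AND ((c NAND a) XOR b)
At a=0, b=0, c=0, d=0: circuit gives 0, formula gives 0.
At a=1, b=1, c=1, d=0: circuit gives 1, formula gives 1.
Agrees on all 16 inputs.

Yes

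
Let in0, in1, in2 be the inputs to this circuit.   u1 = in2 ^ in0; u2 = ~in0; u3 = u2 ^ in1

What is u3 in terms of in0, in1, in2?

u2 = ~in0
u3 = u2 ^ in1 = ~in0 ^ in1

~in0 ^ in1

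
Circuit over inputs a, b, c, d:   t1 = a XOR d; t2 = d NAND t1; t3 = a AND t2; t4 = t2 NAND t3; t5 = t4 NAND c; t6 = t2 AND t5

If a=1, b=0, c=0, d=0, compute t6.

1

t1 = 1 XOR 0 = 1
t2 = 0 NAND 1 = 1
t3 = 1 AND 1 = 1
t4 = 1 NAND 1 = 0
t5 = 0 NAND 0 = 1
t6 = 1 AND 1 = 1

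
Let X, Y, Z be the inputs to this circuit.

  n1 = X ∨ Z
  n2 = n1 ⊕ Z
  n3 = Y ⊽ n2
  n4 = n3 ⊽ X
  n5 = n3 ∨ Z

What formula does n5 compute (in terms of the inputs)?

(Y ⊽ ((X ∨ Z) ⊕ Z)) ∨ Z

n1 = X ∨ Z
n2 = n1 ⊕ Z = (X ∨ Z) ⊕ Z
n3 = Y ⊽ n2 = Y ⊽ ((X ∨ Z) ⊕ Z)
n5 = n3 ∨ Z = (Y ⊽ ((X ∨ Z) ⊕ Z)) ∨ Z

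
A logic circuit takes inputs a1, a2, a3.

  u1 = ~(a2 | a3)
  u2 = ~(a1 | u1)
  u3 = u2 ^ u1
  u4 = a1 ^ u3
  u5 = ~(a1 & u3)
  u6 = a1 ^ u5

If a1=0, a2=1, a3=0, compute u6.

1

u1 = ~(1 | 0) = 0
u2 = ~(0 | 0) = 1
u3 = 1 ^ 0 = 1
u5 = ~(0 & 1) = 1
u6 = 0 ^ 1 = 1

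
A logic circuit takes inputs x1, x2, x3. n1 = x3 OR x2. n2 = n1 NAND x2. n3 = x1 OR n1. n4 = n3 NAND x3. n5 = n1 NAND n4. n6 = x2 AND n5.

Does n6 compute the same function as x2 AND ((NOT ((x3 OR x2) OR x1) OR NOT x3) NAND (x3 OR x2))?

Yes

n1 = x3 OR x2
n3 = x1 OR n1 = x1 OR (x3 OR x2)
n4 = n3 NAND x3 = (x1 OR (x3 OR x2)) NAND x3
n5 = n1 NAND n4 = (x3 OR x2) NAND ((x1 OR (x3 OR x2)) NAND x3)
n6 = x2 AND n5 = x2 AND ((x3 OR x2) NAND ((x1 OR (x3 OR x2)) NAND x3))
At x1=0, x2=0, x3=0: circuit gives 0, formula gives 0.
At x1=0, x2=1, x3=1: circuit gives 1, formula gives 1.
Agrees on all 8 inputs.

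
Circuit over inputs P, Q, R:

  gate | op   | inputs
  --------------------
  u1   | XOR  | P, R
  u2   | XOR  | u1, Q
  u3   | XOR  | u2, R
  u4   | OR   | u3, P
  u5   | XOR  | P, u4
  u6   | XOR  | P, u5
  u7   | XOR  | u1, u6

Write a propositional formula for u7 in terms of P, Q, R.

(P XOR R) XOR (P XOR (P XOR ((((P XOR R) XOR Q) XOR R) OR P)))

u1 = P XOR R
u2 = u1 XOR Q = (P XOR R) XOR Q
u3 = u2 XOR R = ((P XOR R) XOR Q) XOR R
u4 = u3 OR P = (((P XOR R) XOR Q) XOR R) OR P
u5 = P XOR u4 = P XOR ((((P XOR R) XOR Q) XOR R) OR P)
u6 = P XOR u5 = P XOR (P XOR ((((P XOR R) XOR Q) XOR R) OR P))
u7 = u1 XOR u6 = (P XOR R) XOR (P XOR (P XOR ((((P XOR R) XOR Q) XOR R) OR P)))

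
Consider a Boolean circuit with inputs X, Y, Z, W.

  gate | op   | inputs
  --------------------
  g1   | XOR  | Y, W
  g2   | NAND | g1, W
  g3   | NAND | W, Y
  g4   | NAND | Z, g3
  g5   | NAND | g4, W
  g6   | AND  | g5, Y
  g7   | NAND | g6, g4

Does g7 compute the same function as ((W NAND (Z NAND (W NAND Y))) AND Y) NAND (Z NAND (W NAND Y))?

g3 = W NAND Y
g4 = Z NAND g3 = Z NAND (W NAND Y)
g5 = g4 NAND W = (Z NAND (W NAND Y)) NAND W
g6 = g5 AND Y = ((Z NAND (W NAND Y)) NAND W) AND Y
g7 = g6 NAND g4 = (((Z NAND (W NAND Y)) NAND W) AND Y) NAND (Z NAND (W NAND Y))
At X=0, Y=1, Z=0, W=0: circuit gives 0, formula gives 0.
At X=0, Y=0, Z=0, W=0: circuit gives 1, formula gives 1.
Agrees on all 16 inputs.

Yes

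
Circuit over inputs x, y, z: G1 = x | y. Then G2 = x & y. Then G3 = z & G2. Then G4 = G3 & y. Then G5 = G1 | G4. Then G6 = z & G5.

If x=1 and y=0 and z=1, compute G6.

1

G1 = 1 | 0 = 1
G2 = 1 & 0 = 0
G3 = 1 & 0 = 0
G4 = 0 & 0 = 0
G5 = 1 | 0 = 1
G6 = 1 & 1 = 1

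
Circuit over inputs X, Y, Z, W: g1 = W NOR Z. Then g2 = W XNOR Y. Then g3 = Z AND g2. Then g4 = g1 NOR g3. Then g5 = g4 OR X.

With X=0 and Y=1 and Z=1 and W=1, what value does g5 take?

g1 = 1 NOR 1 = 0
g2 = 1 XNOR 1 = 1
g3 = 1 AND 1 = 1
g4 = 0 NOR 1 = 0
g5 = 0 OR 0 = 0

0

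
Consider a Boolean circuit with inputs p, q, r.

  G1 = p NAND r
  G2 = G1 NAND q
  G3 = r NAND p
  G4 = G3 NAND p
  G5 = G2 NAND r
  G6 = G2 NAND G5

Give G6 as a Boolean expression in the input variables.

G1 = p NAND r
G2 = G1 NAND q = (p NAND r) NAND q
G5 = G2 NAND r = ((p NAND r) NAND q) NAND r
G6 = G2 NAND G5 = ((p NAND r) NAND q) NAND (((p NAND r) NAND q) NAND r)

((p NAND r) NAND q) NAND (((p NAND r) NAND q) NAND r)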